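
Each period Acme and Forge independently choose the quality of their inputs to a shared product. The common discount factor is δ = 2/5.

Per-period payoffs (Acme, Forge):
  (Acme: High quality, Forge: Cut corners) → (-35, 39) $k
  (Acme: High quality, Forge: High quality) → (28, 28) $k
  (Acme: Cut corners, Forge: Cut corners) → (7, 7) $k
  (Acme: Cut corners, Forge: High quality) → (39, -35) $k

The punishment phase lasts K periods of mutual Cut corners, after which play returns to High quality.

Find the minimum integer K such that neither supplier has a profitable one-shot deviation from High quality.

2

IC: δ(1−δ^K)/(1−δ) ≥ (39−28)/(28−7) = 11/21.
With δ = 2/5: need 1 − δ^K ≥ 11/21·(1−2/5)/(2/5), i.e. δ^K ≤ 0.2143.
Since (2/5)^1 = 0.4000 and (2/5)^2 = 0.1600, the smallest such K is 2.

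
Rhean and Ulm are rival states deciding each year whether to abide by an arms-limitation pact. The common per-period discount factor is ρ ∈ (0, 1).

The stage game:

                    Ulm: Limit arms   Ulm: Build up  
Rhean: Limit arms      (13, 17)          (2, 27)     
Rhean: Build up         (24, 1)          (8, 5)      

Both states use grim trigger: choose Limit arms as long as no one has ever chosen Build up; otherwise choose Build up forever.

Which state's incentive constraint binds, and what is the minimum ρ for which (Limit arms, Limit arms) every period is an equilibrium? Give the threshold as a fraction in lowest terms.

Rhean: cooperation gives 13 each period; deviation gives 24 once then 8 forever.
  13/(1−ρ) ≥ 24 + 8ρ/(1−ρ) ⇒ ρ ≥ 11/16.
Ulm: cooperation gives 17 each period; deviation gives 27 once then 5 forever.
  ρ ≥ 10/22 = 5/11.
Both must hold, so the binding constraint is Rhean's: ρ ≥ 11/16.

Rhean; ρ ≥ 11/16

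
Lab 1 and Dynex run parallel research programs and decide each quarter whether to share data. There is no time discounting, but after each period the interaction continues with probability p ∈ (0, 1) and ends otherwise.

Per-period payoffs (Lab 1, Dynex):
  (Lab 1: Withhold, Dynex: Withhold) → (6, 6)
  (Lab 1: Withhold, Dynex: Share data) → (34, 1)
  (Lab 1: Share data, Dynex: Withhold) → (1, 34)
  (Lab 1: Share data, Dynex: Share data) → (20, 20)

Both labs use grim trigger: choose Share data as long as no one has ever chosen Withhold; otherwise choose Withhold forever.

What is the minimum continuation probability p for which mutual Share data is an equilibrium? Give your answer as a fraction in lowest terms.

With no time discounting, the continuation probability p plays the role of the discount factor.
Grim-trigger IC: 20/(1−p) ≥ 34 + 6p/(1−p) ⇒ p ≥ (34−20)/(34−6) = 1/2.

1/2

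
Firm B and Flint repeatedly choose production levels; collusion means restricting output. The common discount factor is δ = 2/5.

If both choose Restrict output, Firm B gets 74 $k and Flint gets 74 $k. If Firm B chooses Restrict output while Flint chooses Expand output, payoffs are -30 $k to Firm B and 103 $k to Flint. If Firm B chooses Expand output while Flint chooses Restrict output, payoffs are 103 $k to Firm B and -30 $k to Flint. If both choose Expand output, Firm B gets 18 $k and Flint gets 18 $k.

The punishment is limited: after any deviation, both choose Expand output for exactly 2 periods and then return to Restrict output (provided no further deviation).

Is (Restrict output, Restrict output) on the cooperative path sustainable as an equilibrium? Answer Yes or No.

Yes

A one-shot deviation gives 103 now, then 18 for 2 periods, then back to 74.
Gain from deviating: (103−74) today; loss: (74−18) in each of the next 2 periods.
No-deviation condition: (74−18)(δ+…+δ^2) ≥ 103−74, i.e. δ+…+δ^2 ≥ 29/56.
At δ = 2/5: δ+…+δ^2 = 0.5600 ≥ 0.5179.
So cooperation is sustainable.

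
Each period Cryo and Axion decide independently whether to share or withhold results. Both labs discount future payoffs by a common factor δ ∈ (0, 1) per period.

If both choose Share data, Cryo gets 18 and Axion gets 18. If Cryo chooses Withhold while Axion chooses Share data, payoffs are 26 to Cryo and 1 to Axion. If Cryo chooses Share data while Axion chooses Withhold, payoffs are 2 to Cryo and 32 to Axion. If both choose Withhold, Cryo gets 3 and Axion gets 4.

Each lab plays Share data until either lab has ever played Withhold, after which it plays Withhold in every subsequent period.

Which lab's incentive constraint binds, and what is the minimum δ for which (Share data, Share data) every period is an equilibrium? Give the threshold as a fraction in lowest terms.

Axion; δ ≥ 1/2

Cryo: cooperation gives 18 each period; deviation gives 26 once then 3 forever.
  18/(1−δ) ≥ 26 + 3δ/(1−δ) ⇒ δ ≥ 8/23.
Axion: cooperation gives 18 each period; deviation gives 32 once then 4 forever.
  δ ≥ 14/28 = 1/2.
Both must hold, so the binding constraint is Axion's: δ ≥ 1/2.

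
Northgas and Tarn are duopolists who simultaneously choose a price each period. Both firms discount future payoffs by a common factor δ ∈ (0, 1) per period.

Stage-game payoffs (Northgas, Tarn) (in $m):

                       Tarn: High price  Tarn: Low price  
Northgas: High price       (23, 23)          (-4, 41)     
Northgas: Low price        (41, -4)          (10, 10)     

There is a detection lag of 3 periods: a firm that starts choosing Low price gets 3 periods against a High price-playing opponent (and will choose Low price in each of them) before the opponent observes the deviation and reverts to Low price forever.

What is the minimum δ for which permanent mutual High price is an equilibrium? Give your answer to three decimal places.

A deviator earns 41 for 3 periods, then 10 forever; cooperating earns 23 forever. Multiplying the IC by (1−δ):
23 ≥ 41(1−δ^3) + 10δ^3, so 31·δ^3 ≥ 18 and δ^3 ≥ 18/31.
δ ≥ (18/31)^(1/3) ≈ 0.834.

0.834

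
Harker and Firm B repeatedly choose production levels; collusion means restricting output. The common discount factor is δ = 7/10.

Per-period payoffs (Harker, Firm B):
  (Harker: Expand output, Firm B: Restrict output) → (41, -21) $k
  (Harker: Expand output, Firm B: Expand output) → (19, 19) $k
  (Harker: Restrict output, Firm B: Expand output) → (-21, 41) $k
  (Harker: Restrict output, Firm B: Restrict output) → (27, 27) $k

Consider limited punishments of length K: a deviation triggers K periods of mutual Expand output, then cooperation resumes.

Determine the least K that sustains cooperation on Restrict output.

4

IC: δ(1−δ^K)/(1−δ) ≥ (41−27)/(27−19) = 7/4.
With δ = 7/10: need 1 − δ^K ≥ 7/4·(1−7/10)/(7/10), i.e. δ^K ≤ 0.2500.
Since (7/10)^3 = 0.3430 and (7/10)^4 = 0.2401, the smallest such K is 4.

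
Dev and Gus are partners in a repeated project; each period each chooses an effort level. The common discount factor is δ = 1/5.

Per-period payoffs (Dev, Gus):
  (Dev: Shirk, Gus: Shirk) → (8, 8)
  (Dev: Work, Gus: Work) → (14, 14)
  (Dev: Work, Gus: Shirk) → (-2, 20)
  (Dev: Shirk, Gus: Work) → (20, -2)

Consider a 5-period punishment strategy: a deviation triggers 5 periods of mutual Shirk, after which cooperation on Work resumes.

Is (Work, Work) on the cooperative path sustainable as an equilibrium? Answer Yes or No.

No

IC: δ+…+δ^5 ≥ (20−14)/(14−8) = 1.
At δ = 1/5: partial sum = 0.2499 < 1.0000. Cooperation not sustainable.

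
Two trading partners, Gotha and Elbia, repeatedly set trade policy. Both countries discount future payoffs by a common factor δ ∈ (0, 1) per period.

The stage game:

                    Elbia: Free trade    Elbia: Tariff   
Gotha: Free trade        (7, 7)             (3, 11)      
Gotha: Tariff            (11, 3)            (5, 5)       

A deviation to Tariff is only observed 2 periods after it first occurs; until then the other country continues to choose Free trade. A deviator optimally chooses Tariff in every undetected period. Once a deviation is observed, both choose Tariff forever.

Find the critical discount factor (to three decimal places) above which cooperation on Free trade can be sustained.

0.816

The best deviation is to choose Tariff for all 2 undetected periods, earning 11 each, then 5 forever once detected.
Deviation value: 11(1−δ^2)/(1−δ) + 5δ^2/(1−δ); cooperation value: 7/(1−δ).
IC: 7 ≥ 11(1−δ^2) + 5δ^2 = 11 − 6δ^2.
So δ^2 ≥ 4/6 = 2/3, giving δ ≥ (2/3)^(1/2) ≈ 0.816.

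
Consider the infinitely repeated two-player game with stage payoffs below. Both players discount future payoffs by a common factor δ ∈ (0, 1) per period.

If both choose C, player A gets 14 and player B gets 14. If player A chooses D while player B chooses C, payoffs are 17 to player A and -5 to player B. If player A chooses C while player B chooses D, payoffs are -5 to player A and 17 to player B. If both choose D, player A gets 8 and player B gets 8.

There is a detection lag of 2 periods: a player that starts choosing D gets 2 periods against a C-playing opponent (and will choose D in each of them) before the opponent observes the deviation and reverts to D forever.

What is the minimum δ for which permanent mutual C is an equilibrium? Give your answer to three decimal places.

The best deviation is to choose D for all 2 undetected periods, earning 17 each, then 8 forever once detected.
Deviation value: 17(1−δ^2)/(1−δ) + 8δ^2/(1−δ); cooperation value: 14/(1−δ).
IC: 14 ≥ 17(1−δ^2) + 8δ^2 = 17 − 9δ^2.
So δ^2 ≥ 3/9 = 1/3, giving δ ≥ (1/3)^(1/2) ≈ 0.577.

0.577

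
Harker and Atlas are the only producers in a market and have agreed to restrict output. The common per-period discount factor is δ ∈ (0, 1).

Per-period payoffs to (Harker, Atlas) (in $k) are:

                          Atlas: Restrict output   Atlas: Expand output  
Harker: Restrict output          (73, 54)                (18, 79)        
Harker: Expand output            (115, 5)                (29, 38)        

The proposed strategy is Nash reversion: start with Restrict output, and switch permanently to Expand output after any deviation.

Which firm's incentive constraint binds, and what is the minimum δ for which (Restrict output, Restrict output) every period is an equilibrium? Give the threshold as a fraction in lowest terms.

Harker: cooperation gives 73 each period; deviation gives 115 once then 29 forever.
  73/(1−δ) ≥ 115 + 29δ/(1−δ) ⇒ δ ≥ 42/86 = 21/43.
Atlas: cooperation gives 54 each period; deviation gives 79 once then 38 forever.
  δ ≥ 25/41.
Both must hold, so the binding constraint is Atlas's: δ ≥ 25/41.

Atlas; δ ≥ 25/41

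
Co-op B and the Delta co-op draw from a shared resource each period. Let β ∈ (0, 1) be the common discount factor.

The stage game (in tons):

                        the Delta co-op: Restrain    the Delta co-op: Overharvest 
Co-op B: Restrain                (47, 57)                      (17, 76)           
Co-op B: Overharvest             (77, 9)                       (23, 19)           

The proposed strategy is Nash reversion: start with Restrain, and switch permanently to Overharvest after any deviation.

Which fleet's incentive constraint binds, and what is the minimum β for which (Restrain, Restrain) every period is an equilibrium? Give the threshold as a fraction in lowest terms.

Co-op B; β ≥ 5/9

For Co-op B: deviation gain 77−47 = 30, per-period punishment loss 47−23 = 24. IC gives β ≥ 30/54 = 5/9.
For the Delta co-op: gain 19, loss 38 per period, so β ≥ 19/57 = 1/3.
The tighter constraint is Co-op B's, so cooperation needs β ≥ 5/9.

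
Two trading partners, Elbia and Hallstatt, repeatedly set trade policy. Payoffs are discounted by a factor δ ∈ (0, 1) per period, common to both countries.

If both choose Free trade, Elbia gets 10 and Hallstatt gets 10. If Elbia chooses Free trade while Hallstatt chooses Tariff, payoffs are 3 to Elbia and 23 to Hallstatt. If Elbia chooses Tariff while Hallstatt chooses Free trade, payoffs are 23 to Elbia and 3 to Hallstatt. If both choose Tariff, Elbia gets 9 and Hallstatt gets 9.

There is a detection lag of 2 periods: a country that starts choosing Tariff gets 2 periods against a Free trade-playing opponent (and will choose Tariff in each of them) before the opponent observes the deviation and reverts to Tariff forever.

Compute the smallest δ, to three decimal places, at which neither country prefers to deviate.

The best deviation is to choose Tariff for all 2 undetected periods, earning 23 each, then 9 forever once detected.
Deviation value: 23(1−δ^2)/(1−δ) + 9δ^2/(1−δ); cooperation value: 10/(1−δ).
IC: 10 ≥ 23(1−δ^2) + 9δ^2 = 23 − 14δ^2.
So δ^2 ≥ 13/14, giving δ ≥ (13/14)^(1/2) ≈ 0.964.

0.964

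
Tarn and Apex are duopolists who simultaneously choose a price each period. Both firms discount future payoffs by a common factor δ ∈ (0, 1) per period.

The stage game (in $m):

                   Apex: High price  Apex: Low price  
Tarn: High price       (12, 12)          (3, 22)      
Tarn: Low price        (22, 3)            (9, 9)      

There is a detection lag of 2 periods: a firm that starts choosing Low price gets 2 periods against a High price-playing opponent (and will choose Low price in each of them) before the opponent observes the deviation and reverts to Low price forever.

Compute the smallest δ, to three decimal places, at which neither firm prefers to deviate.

Deviating for the 2 undetected periods gains 22−12 = 10 per period over cooperation, then loses 12−9 = 3 per period forever once punishment starts.
Gain: 10(1 + δ + … + δ^1); loss: 3·δ^2/(1−δ).
No profitable deviation ⇔ 10(1−δ^2) ≤ 3·δ^2, i.e. δ^2 ≥ 10/(10+3) = 10/13.
Hence δ ≥ (10/13)^(1/2) ≈ 0.877.

0.877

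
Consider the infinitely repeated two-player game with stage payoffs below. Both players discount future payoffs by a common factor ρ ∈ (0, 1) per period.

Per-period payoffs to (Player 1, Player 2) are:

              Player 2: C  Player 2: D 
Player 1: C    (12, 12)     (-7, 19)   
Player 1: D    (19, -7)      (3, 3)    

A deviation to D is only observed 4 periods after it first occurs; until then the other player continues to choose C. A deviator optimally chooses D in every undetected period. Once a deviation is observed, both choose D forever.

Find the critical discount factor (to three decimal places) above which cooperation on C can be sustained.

Deviating for the 4 undetected periods gains 19−12 = 7 per period over cooperation, then loses 12−3 = 9 per period forever once punishment starts.
Gain: 7(1 + ρ + … + ρ^3); loss: 9·ρ^4/(1−ρ).
No profitable deviation ⇔ 7(1−ρ^4) ≤ 9·ρ^4, i.e. ρ^4 ≥ 7/(7+9) = 7/16.
Hence ρ ≥ (7/16)^(1/4) ≈ 0.813.

0.813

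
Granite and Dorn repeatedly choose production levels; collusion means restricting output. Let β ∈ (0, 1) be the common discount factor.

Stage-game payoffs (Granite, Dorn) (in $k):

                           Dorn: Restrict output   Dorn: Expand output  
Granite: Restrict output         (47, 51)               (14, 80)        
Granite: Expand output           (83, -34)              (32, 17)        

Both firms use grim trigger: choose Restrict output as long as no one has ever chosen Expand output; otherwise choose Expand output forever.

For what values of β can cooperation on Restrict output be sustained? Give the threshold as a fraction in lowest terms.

12/17

Granite's threshold: (83−47)/(83−32) = 12/17.
Dorn's threshold: (80−51)/(80−17) = 29/63.
12/17 > 29/63, so Granite binds and β* = 12/17.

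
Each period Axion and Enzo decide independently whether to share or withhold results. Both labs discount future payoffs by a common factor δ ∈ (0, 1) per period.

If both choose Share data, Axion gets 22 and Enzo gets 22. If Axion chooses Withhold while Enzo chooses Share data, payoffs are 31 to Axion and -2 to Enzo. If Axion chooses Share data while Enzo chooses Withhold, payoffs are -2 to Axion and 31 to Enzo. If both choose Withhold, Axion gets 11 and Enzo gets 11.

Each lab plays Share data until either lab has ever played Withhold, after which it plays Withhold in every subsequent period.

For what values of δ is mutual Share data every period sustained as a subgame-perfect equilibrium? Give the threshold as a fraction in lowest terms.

9/20

One-period gain from deviating is 31 − 22 = 9. The loss is 22 − 11 = 11 in every subsequent period, with present value 11·δ/(1−δ).
Deviation is unprofitable when 11·δ/(1−δ) ≥ 9, i.e. δ/(1−δ) ≥ 9/11.
Equivalently δ ≥ 9/(9+11) = 9/20.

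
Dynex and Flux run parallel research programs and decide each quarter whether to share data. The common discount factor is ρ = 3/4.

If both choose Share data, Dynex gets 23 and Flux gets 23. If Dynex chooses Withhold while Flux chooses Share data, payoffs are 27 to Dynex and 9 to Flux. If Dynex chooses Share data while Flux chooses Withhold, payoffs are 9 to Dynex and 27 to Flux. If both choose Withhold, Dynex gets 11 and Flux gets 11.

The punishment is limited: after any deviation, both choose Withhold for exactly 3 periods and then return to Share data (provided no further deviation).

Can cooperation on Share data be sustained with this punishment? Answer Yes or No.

A one-shot deviation gives 27 now, then 11 for 3 periods, then back to 23.
Gain from deviating: (27−23) today; loss: (23−11) in each of the next 3 periods.
No-deviation condition: (23−11)(ρ+…+ρ^3) ≥ 27−23, i.e. ρ+…+ρ^3 ≥ 1/3.
At ρ = 3/4: ρ+…+ρ^3 = 1.7344 ≥ 0.3333.
So cooperation is sustainable.

Yes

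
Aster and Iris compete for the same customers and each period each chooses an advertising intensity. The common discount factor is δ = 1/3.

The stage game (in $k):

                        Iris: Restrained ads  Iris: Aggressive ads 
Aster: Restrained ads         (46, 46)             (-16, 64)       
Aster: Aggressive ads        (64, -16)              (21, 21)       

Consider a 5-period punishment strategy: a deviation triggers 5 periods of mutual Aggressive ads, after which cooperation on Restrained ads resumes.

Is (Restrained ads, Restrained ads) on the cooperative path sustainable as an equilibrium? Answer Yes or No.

IC: δ+…+δ^5 ≥ (64−46)/(46−21) = 18/25.
At δ = 1/3: partial sum = 0.4979 < 0.7200. Cooperation not sustainable.

No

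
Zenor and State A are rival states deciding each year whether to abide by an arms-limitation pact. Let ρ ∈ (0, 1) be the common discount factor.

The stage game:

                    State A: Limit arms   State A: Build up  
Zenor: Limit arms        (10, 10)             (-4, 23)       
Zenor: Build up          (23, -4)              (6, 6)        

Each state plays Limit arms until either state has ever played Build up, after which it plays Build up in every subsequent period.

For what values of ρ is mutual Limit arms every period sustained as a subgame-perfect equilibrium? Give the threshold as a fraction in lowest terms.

Under grim trigger the critical discount factor is (T−C)/(T−P) with T = 23, C = 10, P = 6.
ρ* = (23−10)/(23−6) = 13/17.

13/17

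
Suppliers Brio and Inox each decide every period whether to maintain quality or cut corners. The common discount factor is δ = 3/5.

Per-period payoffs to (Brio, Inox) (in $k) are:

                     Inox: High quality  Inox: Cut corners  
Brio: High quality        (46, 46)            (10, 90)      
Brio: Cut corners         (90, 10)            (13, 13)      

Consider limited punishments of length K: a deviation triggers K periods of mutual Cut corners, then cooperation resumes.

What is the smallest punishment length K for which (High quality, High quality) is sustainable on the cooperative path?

5

IC: δ(1−δ^K)/(1−δ) ≥ (90−46)/(46−13) = 4/3.
With δ = 3/5: need 1 − δ^K ≥ 4/3·(1−3/5)/(3/5), i.e. δ^K ≤ 0.1111.
Since (3/5)^4 = 0.1296 and (3/5)^5 = 0.0778, the smallest such K is 5.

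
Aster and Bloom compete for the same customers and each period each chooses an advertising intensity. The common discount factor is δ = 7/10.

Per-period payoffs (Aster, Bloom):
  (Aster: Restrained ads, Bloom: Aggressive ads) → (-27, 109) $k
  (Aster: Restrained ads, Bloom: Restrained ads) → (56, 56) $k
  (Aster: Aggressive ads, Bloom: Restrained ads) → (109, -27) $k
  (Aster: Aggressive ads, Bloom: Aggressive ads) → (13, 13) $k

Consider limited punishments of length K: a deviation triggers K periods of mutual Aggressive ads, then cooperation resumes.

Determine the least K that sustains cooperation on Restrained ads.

3

IC: δ(1−δ^K)/(1−δ) ≥ (109−56)/(56−13) = 53/43.
With δ = 7/10: need 1 − δ^K ≥ 53/43·(1−7/10)/(7/10), i.e. δ^K ≤ 0.4718.
Since (7/10)^2 = 0.4900 and (7/10)^3 = 0.3430, the smallest such K is 3.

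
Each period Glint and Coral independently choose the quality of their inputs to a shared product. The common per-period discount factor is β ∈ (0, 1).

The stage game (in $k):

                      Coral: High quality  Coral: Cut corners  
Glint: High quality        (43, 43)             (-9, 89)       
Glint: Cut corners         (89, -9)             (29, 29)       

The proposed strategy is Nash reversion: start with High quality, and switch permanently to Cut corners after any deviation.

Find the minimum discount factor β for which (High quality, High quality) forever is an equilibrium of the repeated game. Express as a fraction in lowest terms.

Under grim trigger the critical discount factor is (T−C)/(T−P) with T = 89, C = 43, P = 29.
β* = (89−43)/(89−29) = 46/60 = 23/30.

23/30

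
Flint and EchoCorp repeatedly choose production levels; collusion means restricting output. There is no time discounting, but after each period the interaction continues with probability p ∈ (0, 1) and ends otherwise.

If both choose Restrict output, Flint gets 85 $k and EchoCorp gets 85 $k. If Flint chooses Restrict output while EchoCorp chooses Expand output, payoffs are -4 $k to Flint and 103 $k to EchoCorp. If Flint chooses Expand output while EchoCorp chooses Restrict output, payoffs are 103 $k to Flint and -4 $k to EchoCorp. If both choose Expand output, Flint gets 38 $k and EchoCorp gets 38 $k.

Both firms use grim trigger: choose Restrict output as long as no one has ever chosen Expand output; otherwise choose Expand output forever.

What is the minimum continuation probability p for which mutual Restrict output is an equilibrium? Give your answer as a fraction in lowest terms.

18/65

Expected cooperation value is 85 + p·85 + p²·85 + … = 85/(1−p); deviation gives 103 + p·38/(1−p).
85 ≥ 103(1−p) + 38p ⇒ 65p ≥ 18 ⇒ p ≥ 18/65.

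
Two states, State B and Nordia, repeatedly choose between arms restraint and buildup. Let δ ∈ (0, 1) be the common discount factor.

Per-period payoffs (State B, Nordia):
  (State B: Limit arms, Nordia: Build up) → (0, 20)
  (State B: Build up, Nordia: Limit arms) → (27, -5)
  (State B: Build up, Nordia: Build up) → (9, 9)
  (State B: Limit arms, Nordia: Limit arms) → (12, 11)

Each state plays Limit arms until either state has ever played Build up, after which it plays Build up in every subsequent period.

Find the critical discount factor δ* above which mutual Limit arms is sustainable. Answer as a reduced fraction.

For State B: deviation gain 27−12 = 15, per-period punishment loss 12−9 = 3. IC gives δ ≥ 15/18 = 5/6.
For Nordia: gain 9, loss 2 per period, so δ ≥ 9/11.
The tighter constraint is State B's, so cooperation needs δ ≥ 5/6.

5/6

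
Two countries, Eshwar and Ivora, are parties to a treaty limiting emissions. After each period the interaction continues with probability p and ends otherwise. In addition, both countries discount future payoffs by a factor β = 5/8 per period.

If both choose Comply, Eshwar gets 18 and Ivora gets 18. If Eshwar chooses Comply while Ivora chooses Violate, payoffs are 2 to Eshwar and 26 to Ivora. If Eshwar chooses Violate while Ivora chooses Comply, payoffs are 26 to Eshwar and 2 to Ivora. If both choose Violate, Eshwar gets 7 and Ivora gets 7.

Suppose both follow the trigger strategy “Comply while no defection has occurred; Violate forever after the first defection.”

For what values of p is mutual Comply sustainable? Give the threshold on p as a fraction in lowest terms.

Expected continuation weight on next period's payoff is β·p = 5/8·p, which plays the role of the discount factor.
Cooperation requires 5/8·p ≥ (26−18)/(26−7) = 8/19, hence p ≥ 64/95.

64/95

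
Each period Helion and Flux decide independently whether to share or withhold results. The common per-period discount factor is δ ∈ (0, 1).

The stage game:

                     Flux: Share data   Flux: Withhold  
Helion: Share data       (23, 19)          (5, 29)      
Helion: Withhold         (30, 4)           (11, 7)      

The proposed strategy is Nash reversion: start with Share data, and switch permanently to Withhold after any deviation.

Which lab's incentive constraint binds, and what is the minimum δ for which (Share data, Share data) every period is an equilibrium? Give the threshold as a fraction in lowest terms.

Flux; δ ≥ 5/11

Helion's threshold: (30−23)/(30−11) = 7/19.
Flux's threshold: (29−19)/(29−7) = 5/11.
7/19 < 5/11, so Flux binds and δ* = 5/11.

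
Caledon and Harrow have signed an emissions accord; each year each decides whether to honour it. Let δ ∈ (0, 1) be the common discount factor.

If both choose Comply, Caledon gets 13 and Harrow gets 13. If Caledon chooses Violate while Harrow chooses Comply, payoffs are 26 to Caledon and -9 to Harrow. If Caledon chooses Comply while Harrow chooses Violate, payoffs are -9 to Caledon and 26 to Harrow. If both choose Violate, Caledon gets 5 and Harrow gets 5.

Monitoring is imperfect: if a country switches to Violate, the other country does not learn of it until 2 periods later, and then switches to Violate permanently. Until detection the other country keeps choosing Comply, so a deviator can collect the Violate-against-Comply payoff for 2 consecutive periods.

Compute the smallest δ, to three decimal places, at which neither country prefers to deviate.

Deviating for the 2 undetected periods gains 26−13 = 13 per period over cooperation, then loses 13−5 = 8 per period forever once punishment starts.
Gain: 13(1 + δ + … + δ^1); loss: 8·δ^2/(1−δ).
No profitable deviation ⇔ 13(1−δ^2) ≤ 8·δ^2, i.e. δ^2 ≥ 13/(13+8) = 13/21.
Hence δ ≥ (13/21)^(1/2) ≈ 0.787.

0.787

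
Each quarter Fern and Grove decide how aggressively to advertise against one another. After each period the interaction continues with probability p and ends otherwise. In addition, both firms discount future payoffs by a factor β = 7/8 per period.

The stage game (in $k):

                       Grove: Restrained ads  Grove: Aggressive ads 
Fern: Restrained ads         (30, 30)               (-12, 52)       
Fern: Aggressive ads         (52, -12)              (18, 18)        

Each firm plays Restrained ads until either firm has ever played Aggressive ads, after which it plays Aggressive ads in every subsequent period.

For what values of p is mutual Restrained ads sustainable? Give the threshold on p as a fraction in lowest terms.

With continuation probability p and discount β, the effective per-period discount factor is βp.
Grim-trigger IC: βp ≥ (52−30)/(52−18) = 11/17.
So p ≥ (11/17)/(7/8) = 88/119.

88/119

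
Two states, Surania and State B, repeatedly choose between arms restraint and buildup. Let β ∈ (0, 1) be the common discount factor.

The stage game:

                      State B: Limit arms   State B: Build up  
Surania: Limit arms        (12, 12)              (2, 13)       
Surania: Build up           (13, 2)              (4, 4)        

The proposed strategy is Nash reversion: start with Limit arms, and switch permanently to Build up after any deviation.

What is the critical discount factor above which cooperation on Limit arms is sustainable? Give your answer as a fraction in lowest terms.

One-period gain from deviating is 13 − 12 = 1. The loss is 12 − 4 = 8 in every subsequent period, with present value 8·β/(1−β).
Deviation is unprofitable when 8·β/(1−β) ≥ 1, i.e. β/(1−β) ≥ 1/8.
Equivalently β ≥ 1/(1+8) = 1/9.

1/9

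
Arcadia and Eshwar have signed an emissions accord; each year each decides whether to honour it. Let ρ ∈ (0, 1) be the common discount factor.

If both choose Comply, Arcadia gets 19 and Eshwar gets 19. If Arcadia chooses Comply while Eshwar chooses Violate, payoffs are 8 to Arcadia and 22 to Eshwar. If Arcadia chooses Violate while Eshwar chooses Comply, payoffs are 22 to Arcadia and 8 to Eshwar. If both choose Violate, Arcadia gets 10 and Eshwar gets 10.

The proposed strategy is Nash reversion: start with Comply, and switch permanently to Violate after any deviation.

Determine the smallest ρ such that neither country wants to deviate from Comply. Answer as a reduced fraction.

19/(1−ρ) ≥ 22 + 10ρ/(1−ρ)
19 ≥ 22 − 12ρ
ρ ≥ 3/12 = 1/4.

1/4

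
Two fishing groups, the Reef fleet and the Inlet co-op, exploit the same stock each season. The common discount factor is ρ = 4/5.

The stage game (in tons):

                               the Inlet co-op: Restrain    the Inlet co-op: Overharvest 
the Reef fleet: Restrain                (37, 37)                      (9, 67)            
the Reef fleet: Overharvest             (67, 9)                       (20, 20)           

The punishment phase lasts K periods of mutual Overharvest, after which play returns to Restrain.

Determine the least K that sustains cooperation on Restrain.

3

Need Σ_{k=1}^{K} ρ^k ≥ (67−37)/(37−20) = 1.7647 at ρ = 4/5.
At K = 2 the sum is 1.4400 < 1.7647; at K = 3 it is 1.9520 ≥ 1.7647.
So the minimum punishment length is K = 3.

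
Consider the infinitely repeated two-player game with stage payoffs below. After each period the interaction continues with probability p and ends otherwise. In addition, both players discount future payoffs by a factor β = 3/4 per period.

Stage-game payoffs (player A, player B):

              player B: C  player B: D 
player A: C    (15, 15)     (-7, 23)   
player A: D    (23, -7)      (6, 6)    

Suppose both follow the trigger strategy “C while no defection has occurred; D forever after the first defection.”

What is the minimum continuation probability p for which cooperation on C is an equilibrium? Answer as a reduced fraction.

With continuation probability p and discount β, the effective per-period discount factor is βp.
Grim-trigger IC: βp ≥ (23−15)/(23−6) = 8/17.
So p ≥ (8/17)/(3/4) = 32/51.

32/51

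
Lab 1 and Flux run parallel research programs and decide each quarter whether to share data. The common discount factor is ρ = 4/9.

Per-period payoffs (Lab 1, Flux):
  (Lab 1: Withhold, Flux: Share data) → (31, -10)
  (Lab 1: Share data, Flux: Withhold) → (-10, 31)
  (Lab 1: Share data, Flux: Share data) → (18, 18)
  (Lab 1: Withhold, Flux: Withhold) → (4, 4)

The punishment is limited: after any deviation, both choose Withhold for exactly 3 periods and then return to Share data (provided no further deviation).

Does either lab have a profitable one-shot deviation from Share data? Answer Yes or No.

Comparing payoff streams over the 4 periods until play realigns: cooperate → 18(1+ρ+…+ρ^3); deviate → 31 + 4(ρ+…+ρ^3).
Cooperation is sustained iff (18−4)(ρ+…+ρ^3) ≥ 31−18.
ρ+…+ρ^3 = 4/9·(1−(4/9)^3)/(1−4/9) = 0.7298, and (31−18)/(18−4) = 0.9286.
0.7298 < 0.9286, so cooperation is not sustainable.

Yes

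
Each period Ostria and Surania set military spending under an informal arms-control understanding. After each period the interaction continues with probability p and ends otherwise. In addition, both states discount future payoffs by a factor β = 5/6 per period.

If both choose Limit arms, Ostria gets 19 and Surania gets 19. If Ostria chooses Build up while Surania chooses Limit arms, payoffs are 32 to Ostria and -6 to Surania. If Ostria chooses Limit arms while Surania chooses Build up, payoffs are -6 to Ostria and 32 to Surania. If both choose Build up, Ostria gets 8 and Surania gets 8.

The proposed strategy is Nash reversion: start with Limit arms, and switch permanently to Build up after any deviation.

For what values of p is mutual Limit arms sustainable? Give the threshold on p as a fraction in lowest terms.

With continuation probability p and discount β, the effective per-period discount factor is βp.
Grim-trigger IC: βp ≥ (32−19)/(32−8) = 13/24.
So p ≥ (13/24)/(5/6) = 13/20.

13/20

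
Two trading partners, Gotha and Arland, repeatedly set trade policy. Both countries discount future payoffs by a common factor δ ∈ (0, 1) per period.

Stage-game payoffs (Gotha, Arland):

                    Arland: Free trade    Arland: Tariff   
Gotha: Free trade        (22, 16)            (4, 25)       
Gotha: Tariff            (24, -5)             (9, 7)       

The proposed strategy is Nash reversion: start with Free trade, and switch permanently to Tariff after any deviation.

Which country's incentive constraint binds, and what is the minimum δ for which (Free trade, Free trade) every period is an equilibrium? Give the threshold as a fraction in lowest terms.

Arland; δ ≥ 1/2

Gotha's threshold: (24−22)/(24−9) = 2/15.
Arland's threshold: (25−16)/(25−7) = 1/2.
2/15 < 1/2, so Arland binds and δ* = 1/2.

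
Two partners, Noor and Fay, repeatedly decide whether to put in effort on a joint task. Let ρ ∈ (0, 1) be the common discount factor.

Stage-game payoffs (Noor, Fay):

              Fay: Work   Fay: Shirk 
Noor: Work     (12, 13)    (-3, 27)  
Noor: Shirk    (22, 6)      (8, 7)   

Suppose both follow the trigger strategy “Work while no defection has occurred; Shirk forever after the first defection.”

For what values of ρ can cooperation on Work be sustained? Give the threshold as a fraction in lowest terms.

5/7

For Noor: deviation gain 22−12 = 10, per-period punishment loss 12−8 = 4. IC gives ρ ≥ 10/14 = 5/7.
For Fay: gain 14, loss 6 per period, so ρ ≥ 14/20 = 7/10.
The tighter constraint is Noor's, so cooperation needs ρ ≥ 5/7.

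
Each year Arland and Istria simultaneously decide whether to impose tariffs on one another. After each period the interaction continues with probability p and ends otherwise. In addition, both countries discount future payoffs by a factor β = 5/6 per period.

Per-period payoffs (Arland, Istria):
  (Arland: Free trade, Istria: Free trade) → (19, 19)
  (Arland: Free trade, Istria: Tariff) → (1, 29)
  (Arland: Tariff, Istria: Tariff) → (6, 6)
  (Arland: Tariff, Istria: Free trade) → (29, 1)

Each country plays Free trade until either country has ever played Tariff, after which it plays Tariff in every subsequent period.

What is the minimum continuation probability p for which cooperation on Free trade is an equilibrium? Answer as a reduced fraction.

Expected continuation weight on next period's payoff is β·p = 5/6·p, which plays the role of the discount factor.
Cooperation requires 5/6·p ≥ (29−19)/(29−6) = 10/23, hence p ≥ 12/23.

12/23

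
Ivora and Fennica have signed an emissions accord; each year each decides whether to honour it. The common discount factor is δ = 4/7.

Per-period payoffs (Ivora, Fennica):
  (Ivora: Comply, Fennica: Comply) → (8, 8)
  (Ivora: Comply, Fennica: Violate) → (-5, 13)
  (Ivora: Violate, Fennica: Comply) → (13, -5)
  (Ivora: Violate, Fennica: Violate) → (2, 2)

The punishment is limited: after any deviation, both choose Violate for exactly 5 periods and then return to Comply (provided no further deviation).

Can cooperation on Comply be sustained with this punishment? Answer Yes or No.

Yes

Comparing payoff streams over the 6 periods until play realigns: cooperate → 8(1+δ+…+δ^5); deviate → 13 + 2(δ+…+δ^5).
Cooperation is sustained iff (8−2)(δ+…+δ^5) ≥ 13−8.
δ+…+δ^5 = 4/7·(1−(4/7)^5)/(1−4/7) = 1.2521, and (13−8)/(8−2) = 0.8333.
1.2521 ≥ 0.8333, so cooperation is sustainable.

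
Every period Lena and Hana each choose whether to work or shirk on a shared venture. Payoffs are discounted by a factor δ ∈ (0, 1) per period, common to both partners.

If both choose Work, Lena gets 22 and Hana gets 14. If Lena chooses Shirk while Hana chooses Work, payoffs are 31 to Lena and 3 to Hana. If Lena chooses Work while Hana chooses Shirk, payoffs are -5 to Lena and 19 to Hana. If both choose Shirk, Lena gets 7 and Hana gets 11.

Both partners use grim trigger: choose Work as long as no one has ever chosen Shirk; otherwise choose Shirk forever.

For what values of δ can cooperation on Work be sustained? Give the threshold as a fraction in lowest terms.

Lena: cooperation gives 22 each period; deviation gives 31 once then 7 forever.
  22/(1−δ) ≥ 31 + 7δ/(1−δ) ⇒ δ ≥ 9/24 = 3/8.
Hana: cooperation gives 14 each period; deviation gives 19 once then 11 forever.
  δ ≥ 5/8.
Both must hold, so the binding constraint is Hana's: δ ≥ 5/8.

5/8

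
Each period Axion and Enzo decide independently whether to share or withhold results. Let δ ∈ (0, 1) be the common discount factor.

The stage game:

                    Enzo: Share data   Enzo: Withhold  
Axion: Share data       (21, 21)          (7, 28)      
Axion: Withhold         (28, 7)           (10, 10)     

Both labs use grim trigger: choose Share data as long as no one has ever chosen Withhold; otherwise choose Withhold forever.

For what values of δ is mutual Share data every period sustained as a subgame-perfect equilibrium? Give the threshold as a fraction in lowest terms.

21/(1−δ) ≥ 28 + 10δ/(1−δ)
21 ≥ 28 − 18δ
δ ≥ 7/18.

7/18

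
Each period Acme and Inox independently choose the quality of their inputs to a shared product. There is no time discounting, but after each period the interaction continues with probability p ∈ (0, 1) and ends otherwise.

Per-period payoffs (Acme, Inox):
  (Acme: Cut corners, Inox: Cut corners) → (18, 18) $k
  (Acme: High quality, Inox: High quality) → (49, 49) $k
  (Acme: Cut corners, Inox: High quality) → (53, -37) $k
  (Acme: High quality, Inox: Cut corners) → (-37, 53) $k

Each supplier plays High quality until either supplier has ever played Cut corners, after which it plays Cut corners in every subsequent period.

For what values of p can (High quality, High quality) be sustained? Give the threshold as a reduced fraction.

With no time discounting, the continuation probability p plays the role of the discount factor.
Grim-trigger IC: 49/(1−p) ≥ 53 + 18p/(1−p) ⇒ p ≥ (53−49)/(53−18) = 4/35.

4/35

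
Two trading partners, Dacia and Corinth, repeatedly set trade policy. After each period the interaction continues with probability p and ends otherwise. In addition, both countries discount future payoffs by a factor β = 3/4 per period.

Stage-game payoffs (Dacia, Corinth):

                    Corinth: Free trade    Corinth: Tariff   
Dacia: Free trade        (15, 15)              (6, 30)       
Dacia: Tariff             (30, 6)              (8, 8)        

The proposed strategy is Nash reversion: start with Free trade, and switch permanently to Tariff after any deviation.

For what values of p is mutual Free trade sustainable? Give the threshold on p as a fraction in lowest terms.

10/11

With continuation probability p and discount β, the effective per-period discount factor is βp.
Grim-trigger IC: βp ≥ (30−15)/(30−8) = 15/22.
So p ≥ (15/22)/(3/4) = 10/11.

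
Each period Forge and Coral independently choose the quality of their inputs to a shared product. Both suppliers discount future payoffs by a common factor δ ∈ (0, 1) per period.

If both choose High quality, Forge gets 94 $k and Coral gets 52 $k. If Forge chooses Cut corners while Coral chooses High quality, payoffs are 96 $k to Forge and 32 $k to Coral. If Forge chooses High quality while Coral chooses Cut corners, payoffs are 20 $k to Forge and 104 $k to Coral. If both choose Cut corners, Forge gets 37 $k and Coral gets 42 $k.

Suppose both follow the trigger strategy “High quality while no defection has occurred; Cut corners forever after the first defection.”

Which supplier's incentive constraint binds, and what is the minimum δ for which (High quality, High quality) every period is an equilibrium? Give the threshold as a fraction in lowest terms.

Forge: cooperation gives 94 each period; deviation gives 96 once then 37 forever.
  94/(1−δ) ≥ 96 + 37δ/(1−δ) ⇒ δ ≥ 2/59.
Coral: cooperation gives 52 each period; deviation gives 104 once then 42 forever.
  δ ≥ 52/62 = 26/31.
Both must hold, so the binding constraint is Coral's: δ ≥ 26/31.

Coral; δ ≥ 26/31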